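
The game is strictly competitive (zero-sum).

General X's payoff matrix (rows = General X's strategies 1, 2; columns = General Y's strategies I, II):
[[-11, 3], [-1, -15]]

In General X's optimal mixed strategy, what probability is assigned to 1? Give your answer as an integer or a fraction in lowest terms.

1/2

Row minima are -11 and -15, so General X's maximin is -11; column maxima are -1 and 3, so General Y's minimax is -1. These differ, so the equilibrium is in mixed strategies.
Let General X play 1 with probability p. General Y is indifferent when −11p − (1−p) = 3p − 15(1−p), giving p = 1/2.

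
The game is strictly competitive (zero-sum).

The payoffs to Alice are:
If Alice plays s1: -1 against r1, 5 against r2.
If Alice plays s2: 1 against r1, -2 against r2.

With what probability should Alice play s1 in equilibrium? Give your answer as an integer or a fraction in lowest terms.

Row minima are -1 and -2, so Alice's maximin is -1; column maxima are 1 and 5, so Bob's minimax is 1. These differ, so the equilibrium is in mixed strategies.
Let Alice play s1 with probability p. Bob is indifferent when −p + (1−p) = 5p − 2(1−p), giving p = 1/3.

1/3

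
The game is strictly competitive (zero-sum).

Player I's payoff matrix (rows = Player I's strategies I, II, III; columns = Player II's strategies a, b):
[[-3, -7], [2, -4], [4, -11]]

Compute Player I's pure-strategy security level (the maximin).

The worst-case payoff for each row is I: -7, II: -4, III: -11.
The best of these is -4.

-4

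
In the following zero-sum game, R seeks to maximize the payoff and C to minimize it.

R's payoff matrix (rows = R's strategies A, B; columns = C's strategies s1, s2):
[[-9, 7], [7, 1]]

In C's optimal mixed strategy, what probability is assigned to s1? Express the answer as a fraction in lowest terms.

3/11

Row minima are -9 and 1, so R's maximin is 1; column maxima are 7 and 7, so C's minimax is 7. These differ, so the equilibrium is in mixed strategies.
Let C play s1 with probability q. R is indifferent when −9q + 7(1−q) = 7q + (1−q), giving q = 3/11.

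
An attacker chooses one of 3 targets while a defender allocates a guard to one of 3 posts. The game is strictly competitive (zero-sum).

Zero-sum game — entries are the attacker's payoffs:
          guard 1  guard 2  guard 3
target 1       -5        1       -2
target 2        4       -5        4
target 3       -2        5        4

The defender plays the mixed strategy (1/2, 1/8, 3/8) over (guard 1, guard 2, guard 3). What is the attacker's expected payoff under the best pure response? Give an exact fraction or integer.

23/8

target 1: (-5)·(1/2) + (1)·(1/8) + (-2)·(3/8) = -25/8.
target 2: (4)·(1/2) + (-5)·(1/8) + (4)·(3/8) = 23/8.
target 3: (-2)·(1/2) + (5)·(1/8) + (4)·(3/8) = 9/8.
The best pure response is target 2 with expected payoff 23/8.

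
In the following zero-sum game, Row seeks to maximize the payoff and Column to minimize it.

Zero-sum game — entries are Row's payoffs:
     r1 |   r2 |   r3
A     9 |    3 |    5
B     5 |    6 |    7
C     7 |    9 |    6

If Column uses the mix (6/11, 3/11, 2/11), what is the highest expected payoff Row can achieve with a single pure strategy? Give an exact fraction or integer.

A: (9)·(6/11) + (3)·(3/11) + (5)·(2/11) = 73/11.
B: (5)·(6/11) + (6)·(3/11) + (7)·(2/11) = 62/11.
C: (7)·(6/11) + (9)·(3/11) + (6)·(2/11) = 81/11.
The best pure response is C with expected payoff 81/11.

81/11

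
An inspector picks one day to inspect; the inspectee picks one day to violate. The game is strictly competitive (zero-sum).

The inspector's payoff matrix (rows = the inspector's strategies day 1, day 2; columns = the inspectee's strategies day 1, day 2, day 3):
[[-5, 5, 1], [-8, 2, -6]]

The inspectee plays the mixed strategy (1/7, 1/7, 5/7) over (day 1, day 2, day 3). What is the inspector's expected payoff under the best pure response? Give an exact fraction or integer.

day 1: (-5)·(1/7) + (5)·(1/7) + (1)·(5/7) = 5/7.
day 2: (-8)·(1/7) + (2)·(1/7) + (-6)·(5/7) = -36/7.
The best pure response is day 1 with expected payoff 5/7.

5/7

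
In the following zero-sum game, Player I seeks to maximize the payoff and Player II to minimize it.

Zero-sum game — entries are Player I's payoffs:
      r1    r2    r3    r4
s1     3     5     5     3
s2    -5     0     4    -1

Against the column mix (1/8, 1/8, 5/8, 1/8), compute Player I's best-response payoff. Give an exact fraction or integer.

s1: (3)·(1/8) + (5)·(1/8) + (5)·(5/8) + (3)·(1/8) = 9/2.
s2: (-5)·(1/8) + (0)·(1/8) + (4)·(5/8) + (-1)·(1/8) = 7/4.
The best pure response is s1 with expected payoff 9/2.

9/2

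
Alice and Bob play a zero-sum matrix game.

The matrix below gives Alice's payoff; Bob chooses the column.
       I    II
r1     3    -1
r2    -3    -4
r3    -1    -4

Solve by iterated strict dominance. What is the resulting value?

-1

Column I is strictly dominated by II for Bob (-1<3, -4<-3, -4<-1); eliminate I.
Row r2 is strictly dominated by row r1 (-1>-4); eliminate r2.
Row r3 is strictly dominated by row r1 (-1>-4); eliminate r3.
Only (r1, II) remains, with payoff -1.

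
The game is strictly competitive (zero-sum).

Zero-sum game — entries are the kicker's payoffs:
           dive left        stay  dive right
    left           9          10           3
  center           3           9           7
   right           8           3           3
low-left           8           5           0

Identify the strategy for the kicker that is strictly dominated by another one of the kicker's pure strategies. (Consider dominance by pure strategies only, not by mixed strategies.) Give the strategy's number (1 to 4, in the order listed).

4

Compare low-left with left: 9 > 8, 10 > 5, 3 > 0.
So left strictly dominates low-left for the kicker; low-left is strictly dominated.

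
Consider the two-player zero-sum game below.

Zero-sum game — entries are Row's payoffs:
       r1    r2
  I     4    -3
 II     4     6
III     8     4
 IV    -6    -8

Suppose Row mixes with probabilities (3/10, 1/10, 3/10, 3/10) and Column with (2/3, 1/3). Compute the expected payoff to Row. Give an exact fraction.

29/30

Against (2/3, 1/3), each row's expected payoff is I: 5/3; II: 14/3; III: 20/3; IV: -20/3.
Taking the (3/10, 1/10, 3/10, 3/10)-weighted average: (3/10)·(5/3) + (1/10)·(14/3) + (3/10)·(20/3) + (3/10)·(-20/3) = 29/30.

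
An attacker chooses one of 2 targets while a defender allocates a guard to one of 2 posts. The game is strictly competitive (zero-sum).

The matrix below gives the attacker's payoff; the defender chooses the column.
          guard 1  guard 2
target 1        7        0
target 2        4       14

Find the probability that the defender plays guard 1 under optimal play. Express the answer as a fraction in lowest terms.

Row minima are 0 and 4, so the attacker's maximin is 4; column maxima are 7 and 14, so the defender's minimax is 7. These differ, so the equilibrium is in mixed strategies.
Let the defender play guard 1 with probability q. The attacker is indifferent when 7q = 4q + 14(1−q), giving q = 14/17.

14/17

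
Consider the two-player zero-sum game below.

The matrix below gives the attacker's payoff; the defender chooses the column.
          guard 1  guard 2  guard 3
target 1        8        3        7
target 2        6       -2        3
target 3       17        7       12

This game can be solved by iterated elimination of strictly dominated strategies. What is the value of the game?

7

Column guard 1 is strictly dominated by guard 2 for the defender (3<8, -2<6, 7<17); eliminate guard 1.
Row target 1 is strictly dominated by row target 3 (7>3, 12>7); eliminate target 1.
Column guard 3 is strictly dominated by guard 2 for the defender (-2<3, 7<12); eliminate guard 3.
Row target 2 is strictly dominated by row target 3 (7>-2); eliminate target 2.
Only (target 3, guard 2) remains, with payoff 7.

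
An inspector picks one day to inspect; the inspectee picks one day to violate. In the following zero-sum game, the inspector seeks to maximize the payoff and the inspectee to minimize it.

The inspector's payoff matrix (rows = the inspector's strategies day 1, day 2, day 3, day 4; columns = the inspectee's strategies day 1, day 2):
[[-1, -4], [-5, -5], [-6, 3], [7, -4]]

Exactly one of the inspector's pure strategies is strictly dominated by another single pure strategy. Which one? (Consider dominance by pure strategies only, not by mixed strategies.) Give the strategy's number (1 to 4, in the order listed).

2

Compare day 2 with day 1: -1 > -5, -4 > -5.
So day 1 strictly dominates day 2 for the inspector; day 2 is strictly dominated.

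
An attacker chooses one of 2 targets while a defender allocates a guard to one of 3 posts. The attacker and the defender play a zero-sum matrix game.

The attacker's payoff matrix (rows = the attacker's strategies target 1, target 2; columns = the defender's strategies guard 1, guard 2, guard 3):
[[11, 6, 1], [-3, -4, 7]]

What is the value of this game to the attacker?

23/8

Column guard 1 is strictly dominated by guard 2 for the defender (it gives the attacker more in every row).
The remaining 2×2 game on (target 1, target 2) × (guard 2, guard 3) has no saddle point. Let the attacker play target 1 with probability p; indifference gives 6p − 4(1−p) = p + 7(1−p), so p = 11/16.
Similarly the defender's optimal q on guard 2 is 3/8, and the value is 6·(3/8) + (1)·(5/8) = 23/8.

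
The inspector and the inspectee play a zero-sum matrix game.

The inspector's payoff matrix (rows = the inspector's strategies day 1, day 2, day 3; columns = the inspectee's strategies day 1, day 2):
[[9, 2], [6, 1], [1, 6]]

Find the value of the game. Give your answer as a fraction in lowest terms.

Row day 2 is strictly dominated by row day 1, so the inspector never plays it.
The remaining 2×2 game on (day 1, day 3) × (day 1, day 2) has no saddle point. Let the inspector play day 1 with probability p; indifference gives 9p + (1−p) = 2p + 6(1−p), so p = 5/12.
Similarly the inspectee's optimal q on day 1 is 1/3, and the value is 9·(1/3) + (2)·(2/3) = 13/3.

13/3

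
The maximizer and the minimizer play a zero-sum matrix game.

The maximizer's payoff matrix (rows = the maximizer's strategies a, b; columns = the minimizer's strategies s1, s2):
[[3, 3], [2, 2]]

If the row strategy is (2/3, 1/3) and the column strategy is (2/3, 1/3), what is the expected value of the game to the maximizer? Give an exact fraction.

8/3

Against (2/3, 1/3), each row's expected payoff is a: 3; b: 2.
Taking the (2/3, 1/3)-weighted average: (2/3)·(3) + (1/3)·(2) = 8/3.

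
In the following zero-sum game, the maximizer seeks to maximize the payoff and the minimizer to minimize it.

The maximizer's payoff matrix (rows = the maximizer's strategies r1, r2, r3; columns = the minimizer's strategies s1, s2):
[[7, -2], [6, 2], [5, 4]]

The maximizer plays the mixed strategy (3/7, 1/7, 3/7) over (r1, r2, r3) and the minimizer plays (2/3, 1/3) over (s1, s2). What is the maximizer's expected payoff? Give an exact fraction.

Against (2/3, 1/3), each row's expected payoff is r1: 4; r2: 14/3; r3: 14/3.
Taking the (3/7, 1/7, 3/7)-weighted average: (3/7)·(4) + (1/7)·(14/3) + (3/7)·(14/3) = 92/21.

92/21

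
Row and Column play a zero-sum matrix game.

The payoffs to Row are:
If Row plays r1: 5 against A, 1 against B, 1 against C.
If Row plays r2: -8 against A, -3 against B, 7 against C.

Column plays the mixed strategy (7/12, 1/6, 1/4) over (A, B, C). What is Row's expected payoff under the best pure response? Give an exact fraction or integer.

r1: (5)·(7/12) + (1)·(1/6) + (1)·(1/4) = 10/3.
r2: (-8)·(7/12) + (-3)·(1/6) + (7)·(1/4) = -41/12.
The best pure response is r1 with expected payoff 10/3.

10/3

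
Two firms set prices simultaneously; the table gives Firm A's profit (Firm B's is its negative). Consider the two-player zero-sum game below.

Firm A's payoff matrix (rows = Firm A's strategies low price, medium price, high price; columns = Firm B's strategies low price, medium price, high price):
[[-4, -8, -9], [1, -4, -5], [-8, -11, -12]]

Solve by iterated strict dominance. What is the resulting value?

-5

Column medium price is strictly dominated by high price for Firm B (-9<-8, -5<-4, -12<-11); eliminate medium price.
Row low price is strictly dominated by row medium price (1>-4, -5>-9); eliminate low price.
Row high price is strictly dominated by row medium price (1>-8, -5>-12); eliminate high price.
Column low price is strictly dominated by high price for Firm B (-5<1); eliminate low price.
Only (medium price, high price) remains, with payoff -5.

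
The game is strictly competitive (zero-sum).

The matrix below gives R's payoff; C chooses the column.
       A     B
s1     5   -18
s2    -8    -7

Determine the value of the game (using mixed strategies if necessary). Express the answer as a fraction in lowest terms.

Row minima are -18 and -8, so R's maximin is -8; column maxima are 5 and -7, so C's minimax is -7. These differ, so the equilibrium is in mixed strategies.
Let R play s1 with probability p. C is indifferent when 5p − 8(1−p) = −18p − 7(1−p), giving p = 1/24.
Let C play A with probability q. R is indifferent when 5q − 18(1−q) = −8q − 7(1−q), giving q = 11/24.
The value is 5·(11/24) + (-18)·(13/24) = -179/24.

-179/24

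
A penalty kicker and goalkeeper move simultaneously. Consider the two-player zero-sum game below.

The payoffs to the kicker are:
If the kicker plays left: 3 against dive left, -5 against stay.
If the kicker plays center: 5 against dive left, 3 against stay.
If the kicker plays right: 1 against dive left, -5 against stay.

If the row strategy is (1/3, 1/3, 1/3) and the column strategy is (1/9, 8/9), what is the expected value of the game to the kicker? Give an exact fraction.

-47/27

Against (1/9, 8/9), each row's expected payoff is left: -37/9; center: 29/9; right: -13/3.
Taking the (1/3, 1/3, 1/3)-weighted average: (1/3)·(-37/9) + (1/3)·(29/9) + (1/3)·(-13/3) = -47/27.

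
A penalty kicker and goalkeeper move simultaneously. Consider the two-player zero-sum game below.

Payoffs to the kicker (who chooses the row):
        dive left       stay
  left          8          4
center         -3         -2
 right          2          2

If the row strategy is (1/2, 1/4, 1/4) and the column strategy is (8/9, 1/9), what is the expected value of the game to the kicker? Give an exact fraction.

32/9

Against (8/9, 1/9), each row's expected payoff is left: 68/9; center: -26/9; right: 2.
Taking the (1/2, 1/4, 1/4)-weighted average: (1/2)·(68/9) + (1/4)·(-26/9) + (1/4)·(2) = 32/9.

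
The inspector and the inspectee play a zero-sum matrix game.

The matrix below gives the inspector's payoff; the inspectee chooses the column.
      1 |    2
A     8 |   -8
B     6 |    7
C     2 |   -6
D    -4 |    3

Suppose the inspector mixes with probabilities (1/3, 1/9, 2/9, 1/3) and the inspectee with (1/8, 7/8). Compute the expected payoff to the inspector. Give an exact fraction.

Against (1/8, 7/8), each row's expected payoff is A: -6; B: 55/8; C: -5; D: 17/8.
Taking the (1/3, 1/9, 2/9, 1/3)-weighted average: (1/3)·(-6) + (1/9)·(55/8) + (2/9)·(-5) + (1/3)·(17/8) = -59/36.

-59/36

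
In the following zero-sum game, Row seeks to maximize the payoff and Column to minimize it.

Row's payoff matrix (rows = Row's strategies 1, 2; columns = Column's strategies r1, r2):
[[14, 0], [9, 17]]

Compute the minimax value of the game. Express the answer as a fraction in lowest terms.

119/11

Row minima are 0 and 9, so Row's maximin is 9; column maxima are 14 and 17, so Column's minimax is 14. These differ, so the equilibrium is in mixed strategies.
Let Row play 1 with probability p. Column is indifferent when 14p + 9(1−p) = 17(1−p), giving p = 4/11.
Let Column play r1 with probability q. Row is indifferent when 14q = 9q + 17(1−q), giving q = 17/22.
The value is 14·(17/22) + (0)·(5/22) = 119/11.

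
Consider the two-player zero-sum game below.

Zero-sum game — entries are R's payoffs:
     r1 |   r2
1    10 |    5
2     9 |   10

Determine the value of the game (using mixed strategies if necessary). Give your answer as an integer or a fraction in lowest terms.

Row minima are 5 and 9, so R's maximin is 9; column maxima are 10 and 10, so C's minimax is 10. These differ, so the equilibrium is in mixed strategies.
Let R play 1 with probability p. C is indifferent when 10p + 9(1−p) = 5p + 10(1−p), giving p = 1/6.
Let C play r1 with probability q. R is indifferent when 10q + 5(1−q) = 9q + 10(1−q), giving q = 5/6.
The value is 10·(5/6) + (5)·(1/6) = 55/6.

55/6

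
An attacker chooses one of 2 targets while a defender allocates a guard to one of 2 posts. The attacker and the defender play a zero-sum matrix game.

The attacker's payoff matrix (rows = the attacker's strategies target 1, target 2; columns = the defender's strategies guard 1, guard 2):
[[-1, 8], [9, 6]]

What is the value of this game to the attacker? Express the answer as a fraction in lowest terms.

Row minima are -1 and 6, so the attacker's maximin is 6; column maxima are 9 and 8, so the defender's minimax is 8. These differ, so the equilibrium is in mixed strategies.
Let the attacker play target 1 with probability p. The defender is indifferent when −p + 9(1−p) = 8p + 6(1−p), giving p = 1/4.
Let the defender play guard 1 with probability q. The attacker is indifferent when −q + 8(1−q) = 9q + 6(1−q), giving q = 1/6.
The value is -1·(1/6) + (8)·(5/6) = 13/2.

13/2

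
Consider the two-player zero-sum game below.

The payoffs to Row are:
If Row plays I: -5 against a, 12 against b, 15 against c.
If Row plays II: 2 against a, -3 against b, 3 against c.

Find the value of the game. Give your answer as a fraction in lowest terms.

9/22

Column c is strictly dominated by b for Column (it gives Row more in every row).
The remaining 2×2 game on (I, II) × (a, b) has no saddle point. Let Row play I with probability p; indifference gives −5p + 2(1−p) = 12p − 3(1−p), so p = 5/22.
Similarly Column's optimal q on a is 15/22, and the value is -5·(15/22) + (12)·(7/22) = 9/22.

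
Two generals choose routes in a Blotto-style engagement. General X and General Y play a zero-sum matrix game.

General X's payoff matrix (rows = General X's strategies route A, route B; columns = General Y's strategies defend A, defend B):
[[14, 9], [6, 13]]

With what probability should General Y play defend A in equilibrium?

Row minima are 9 and 6, so General X's maximin is 9; column maxima are 14 and 13, so General Y's minimax is 13. These differ, so the equilibrium is in mixed strategies.
Let General Y play defend A with probability q. General X is indifferent when 14q + 9(1−q) = 6q + 13(1−q), giving q = 1/3.

1/3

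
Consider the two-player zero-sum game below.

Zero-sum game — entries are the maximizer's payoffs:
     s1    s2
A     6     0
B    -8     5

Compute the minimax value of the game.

Row minima are 0 and -8, so the maximizer's maximin is 0; column maxima are 6 and 5, so the minimizer's minimax is 5. These differ, so the equilibrium is in mixed strategies.
Let the maximizer play A with probability p. The minimizer is indifferent when 6p − 8(1−p) = 5(1−p), giving p = 13/19.
Let the minimizer play s1 with probability q. The maximizer is indifferent when 6q = −8q + 5(1−q), giving q = 5/19.
The value is 6·(5/19) + (0)·(14/19) = 30/19.

30/19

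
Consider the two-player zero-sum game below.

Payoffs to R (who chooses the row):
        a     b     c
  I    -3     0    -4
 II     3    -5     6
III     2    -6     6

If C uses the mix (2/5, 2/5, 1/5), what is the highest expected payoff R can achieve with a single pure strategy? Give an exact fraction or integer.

2/5

I: (-3)·(2/5) + (0)·(2/5) + (-4)·(1/5) = -2.
II: (3)·(2/5) + (-5)·(2/5) + (6)·(1/5) = 2/5.
III: (2)·(2/5) + (-6)·(2/5) + (6)·(1/5) = -2/5.
The best pure response is II with expected payoff 2/5.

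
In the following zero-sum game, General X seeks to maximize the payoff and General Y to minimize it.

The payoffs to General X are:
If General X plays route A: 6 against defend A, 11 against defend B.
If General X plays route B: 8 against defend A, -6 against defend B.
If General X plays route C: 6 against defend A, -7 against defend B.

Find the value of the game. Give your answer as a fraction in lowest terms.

Row route C is strictly dominated by row route B, so General X never plays it.
The remaining 2×2 game on (route A, route B) × (defend A, defend B) has no saddle point. Let General X play route A with probability p; indifference gives 6p + 8(1−p) = 11p − 6(1−p), so p = 14/19.
Similarly General Y's optimal q on defend A is 17/19, and the value is 6·(17/19) + (11)·(2/19) = 124/19.

124/19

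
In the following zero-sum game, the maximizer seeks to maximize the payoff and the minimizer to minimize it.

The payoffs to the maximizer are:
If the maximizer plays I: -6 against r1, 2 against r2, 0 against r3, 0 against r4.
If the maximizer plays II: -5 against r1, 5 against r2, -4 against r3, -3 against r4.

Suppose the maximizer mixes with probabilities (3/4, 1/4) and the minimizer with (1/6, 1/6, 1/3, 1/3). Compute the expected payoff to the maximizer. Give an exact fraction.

-13/12

Against (1/6, 1/6, 1/3, 1/3), each row's expected payoff is I: -2/3; II: -7/3.
Taking the (3/4, 1/4)-weighted average: (3/4)·(-2/3) + (1/4)·(-7/3) = -13/12.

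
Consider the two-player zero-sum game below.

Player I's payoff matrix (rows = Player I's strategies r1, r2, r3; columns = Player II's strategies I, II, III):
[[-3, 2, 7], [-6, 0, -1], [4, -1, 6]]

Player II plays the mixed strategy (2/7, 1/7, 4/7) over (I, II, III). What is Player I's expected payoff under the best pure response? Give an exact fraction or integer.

r1: (-3)·(2/7) + (2)·(1/7) + (7)·(4/7) = 24/7.
r2: (-6)·(2/7) + (0)·(1/7) + (-1)·(4/7) = -16/7.
r3: (4)·(2/7) + (-1)·(1/7) + (6)·(4/7) = 31/7.
The best pure response is r3 with expected payoff 31/7.

31/7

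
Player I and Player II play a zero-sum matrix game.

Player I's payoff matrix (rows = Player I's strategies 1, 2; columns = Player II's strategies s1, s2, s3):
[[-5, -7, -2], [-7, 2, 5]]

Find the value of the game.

Column s3 is strictly dominated by s2 for Player II (it gives Player I more in every row).
The remaining 2×2 game on (1, 2) × (s1, s2) has no saddle point. Let Player I play 1 with probability p; indifference gives −5p − 7(1−p) = −7p + 2(1−p), so p = 9/11.
Similarly Player II's optimal q on s1 is 9/11, and the value is -5·(9/11) + (-7)·(2/11) = -59/11.

-59/11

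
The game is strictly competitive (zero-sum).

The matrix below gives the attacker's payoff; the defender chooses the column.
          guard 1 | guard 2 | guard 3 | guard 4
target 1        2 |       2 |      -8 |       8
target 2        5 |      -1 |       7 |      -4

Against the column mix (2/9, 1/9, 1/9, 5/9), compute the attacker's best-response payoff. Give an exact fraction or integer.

38/9

target 1: (2)·(2/9) + (2)·(1/9) + (-8)·(1/9) + (8)·(5/9) = 38/9.
target 2: (5)·(2/9) + (-1)·(1/9) + (7)·(1/9) + (-4)·(5/9) = -4/9.
The best pure response is target 1 with expected payoff 38/9.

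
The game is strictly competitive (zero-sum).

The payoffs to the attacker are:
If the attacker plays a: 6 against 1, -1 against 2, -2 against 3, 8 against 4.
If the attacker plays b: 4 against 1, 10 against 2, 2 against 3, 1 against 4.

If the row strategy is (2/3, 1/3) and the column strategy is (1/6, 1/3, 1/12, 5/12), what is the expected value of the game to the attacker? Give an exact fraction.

49/12

Against (1/6, 1/3, 1/12, 5/12), each row's expected payoff is a: 23/6; b: 55/12.
Taking the (2/3, 1/3)-weighted average: (2/3)·(23/6) + (1/3)·(55/12) = 49/12.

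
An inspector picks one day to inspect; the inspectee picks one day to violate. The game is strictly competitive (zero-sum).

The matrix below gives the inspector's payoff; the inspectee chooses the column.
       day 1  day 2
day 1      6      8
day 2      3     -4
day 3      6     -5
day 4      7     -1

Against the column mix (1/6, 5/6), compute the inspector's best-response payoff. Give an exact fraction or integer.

day 1: (6)·(1/6) + (8)·(5/6) = 23/3.
day 2: (3)·(1/6) + (-4)·(5/6) = -17/6.
day 3: (6)·(1/6) + (-5)·(5/6) = -19/6.
day 4: (7)·(1/6) + (-1)·(5/6) = 1/3.
The best pure response is day 1 with expected payoff 23/3.

23/3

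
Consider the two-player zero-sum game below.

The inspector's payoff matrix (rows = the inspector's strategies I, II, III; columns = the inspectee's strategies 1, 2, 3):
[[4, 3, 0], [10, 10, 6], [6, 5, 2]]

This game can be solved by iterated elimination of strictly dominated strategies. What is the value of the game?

6

Row III is strictly dominated by row II (10>6, 10>5, 6>2); eliminate III.
Row I is strictly dominated by row II (10>4, 10>3, 6>0); eliminate I.
Column 1 is strictly dominated by 3 for the inspectee (6<10); eliminate 1.
Column 2 is strictly dominated by 3 for the inspectee (6<10); eliminate 2.
Only (II, 3) remains, with payoff 6.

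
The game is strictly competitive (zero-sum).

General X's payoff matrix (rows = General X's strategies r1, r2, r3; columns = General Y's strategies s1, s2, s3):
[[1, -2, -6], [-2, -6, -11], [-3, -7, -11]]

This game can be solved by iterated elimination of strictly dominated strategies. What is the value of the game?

Row r3 is strictly dominated by row r1 (1>-3, -2>-7, -6>-11); eliminate r3.
Column s1 is strictly dominated by s2 for General Y (-2<1, -6<-2); eliminate s1.
Row r2 is strictly dominated by row r1 (-2>-6, -6>-11); eliminate r2.
Column s2 is strictly dominated by s3 for General Y (-6<-2); eliminate s2.
Only (r1, s3) remains, with payoff -6.

-6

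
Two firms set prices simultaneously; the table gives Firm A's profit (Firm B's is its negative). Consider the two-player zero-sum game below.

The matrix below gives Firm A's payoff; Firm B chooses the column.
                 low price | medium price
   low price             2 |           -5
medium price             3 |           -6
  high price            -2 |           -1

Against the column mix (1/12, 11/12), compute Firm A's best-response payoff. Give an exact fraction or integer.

-13/12

low price: (2)·(1/12) + (-5)·(11/12) = -53/12.
medium price: (3)·(1/12) + (-6)·(11/12) = -21/4.
high price: (-2)·(1/12) + (-1)·(11/12) = -13/12.
The best pure response is high price with expected payoff -13/12.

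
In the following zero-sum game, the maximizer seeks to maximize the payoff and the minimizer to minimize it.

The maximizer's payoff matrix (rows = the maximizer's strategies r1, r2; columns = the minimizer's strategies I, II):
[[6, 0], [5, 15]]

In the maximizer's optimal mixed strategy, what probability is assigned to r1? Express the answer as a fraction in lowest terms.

5/8

Row minima are 0 and 5, so the maximizer's maximin is 5; column maxima are 6 and 15, so the minimizer's minimax is 6. These differ, so the equilibrium is in mixed strategies.
Let the maximizer play r1 with probability p. The minimizer is indifferent when 6p + 5(1−p) = 15(1−p), giving p = 5/8.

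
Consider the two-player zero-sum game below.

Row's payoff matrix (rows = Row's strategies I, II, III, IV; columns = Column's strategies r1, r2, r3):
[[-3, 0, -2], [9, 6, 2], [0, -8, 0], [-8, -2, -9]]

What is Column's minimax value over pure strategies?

2

The worst case (largest entry) in each column is r1: 9, r2: 6, r3: 2.
The best (smallest) of these is 2.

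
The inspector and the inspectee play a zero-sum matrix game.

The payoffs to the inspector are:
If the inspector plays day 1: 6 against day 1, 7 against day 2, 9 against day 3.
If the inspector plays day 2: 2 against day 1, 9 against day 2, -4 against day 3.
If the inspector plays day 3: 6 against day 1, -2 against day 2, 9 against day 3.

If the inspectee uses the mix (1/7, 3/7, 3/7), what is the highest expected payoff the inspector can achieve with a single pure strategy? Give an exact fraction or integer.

54/7

day 1: (6)·(1/7) + (7)·(3/7) + (9)·(3/7) = 54/7.
day 2: (2)·(1/7) + (9)·(3/7) + (-4)·(3/7) = 17/7.
day 3: (6)·(1/7) + (-2)·(3/7) + (9)·(3/7) = 27/7.
The best pure response is day 1 with expected payoff 54/7.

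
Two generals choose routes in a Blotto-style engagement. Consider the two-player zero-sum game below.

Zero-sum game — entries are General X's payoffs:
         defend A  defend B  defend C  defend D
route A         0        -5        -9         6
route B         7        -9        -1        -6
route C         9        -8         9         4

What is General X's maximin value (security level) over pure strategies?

The worst-case payoff for each row is route A: -9, route B: -9, route C: -8.
The best of these is -8.

-8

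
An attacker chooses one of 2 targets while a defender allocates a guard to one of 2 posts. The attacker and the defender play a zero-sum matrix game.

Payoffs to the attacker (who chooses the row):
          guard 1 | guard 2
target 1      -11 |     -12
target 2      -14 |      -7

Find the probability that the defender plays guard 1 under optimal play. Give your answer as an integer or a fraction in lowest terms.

Row minima are -12 and -14, so the attacker's maximin is -12; column maxima are -11 and -7, so the defender's minimax is -11. These differ, so the equilibrium is in mixed strategies.
Let the defender play guard 1 with probability q. The attacker is indifferent when −11q − 12(1−q) = −14q − 7(1−q), giving q = 5/8.

5/8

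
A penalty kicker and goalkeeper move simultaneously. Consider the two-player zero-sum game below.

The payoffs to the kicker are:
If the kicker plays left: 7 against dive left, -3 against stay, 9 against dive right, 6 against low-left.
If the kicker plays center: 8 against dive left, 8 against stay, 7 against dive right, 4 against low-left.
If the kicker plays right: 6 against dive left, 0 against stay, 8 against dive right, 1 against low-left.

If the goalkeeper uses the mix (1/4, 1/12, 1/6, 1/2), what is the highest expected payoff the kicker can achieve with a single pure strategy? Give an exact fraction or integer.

left: (7)·(1/4) + (-3)·(1/12) + (9)·(1/6) + (6)·(1/2) = 6.
center: (8)·(1/4) + (8)·(1/12) + (7)·(1/6) + (4)·(1/2) = 35/6.
right: (6)·(1/4) + (0)·(1/12) + (8)·(1/6) + (1)·(1/2) = 10/3.
The best pure response is left with expected payoff 6.

6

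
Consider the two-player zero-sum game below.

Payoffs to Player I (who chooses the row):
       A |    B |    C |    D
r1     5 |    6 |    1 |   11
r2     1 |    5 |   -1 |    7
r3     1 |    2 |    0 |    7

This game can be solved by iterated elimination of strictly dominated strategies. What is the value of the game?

1

Row r3 is strictly dominated by row r1 (5>1, 6>2, 1>0, 11>7); eliminate r3.
Row r2 is strictly dominated by row r1 (5>1, 6>5, 1>-1, 11>7); eliminate r2.
Column A is strictly dominated by C for Player II (1<5); eliminate A.
Column D is strictly dominated by B for Player II (6<11); eliminate D.
Column B is strictly dominated by C for Player II (1<6); eliminate B.
Only (r1, C) remains, with payoff 1.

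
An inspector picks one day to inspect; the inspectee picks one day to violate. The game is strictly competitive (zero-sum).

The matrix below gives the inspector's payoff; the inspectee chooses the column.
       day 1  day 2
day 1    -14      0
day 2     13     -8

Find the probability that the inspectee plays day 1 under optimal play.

8/35

Row minima are -14 and -8, so the inspector's maximin is -8; column maxima are 13 and 0, so the inspectee's minimax is 0. These differ, so the equilibrium is in mixed strategies.
Let the inspectee play day 1 with probability q. The inspector is indifferent when −14q = 13q − 8(1−q), giving q = 8/35.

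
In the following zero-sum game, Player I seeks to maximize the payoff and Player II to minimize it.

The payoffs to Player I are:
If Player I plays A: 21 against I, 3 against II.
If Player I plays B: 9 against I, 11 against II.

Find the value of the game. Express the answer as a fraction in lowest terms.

Row minima are 3 and 9, so Player I's maximin is 9; column maxima are 21 and 11, so Player II's minimax is 11. These differ, so the equilibrium is in mixed strategies.
Let Player I play A with probability p. Player II is indifferent when 21p + 9(1−p) = 3p + 11(1−p), giving p = 1/10.
Let Player II play I with probability q. Player I is indifferent when 21q + 3(1−q) = 9q + 11(1−q), giving q = 2/5.
The value is 21·(2/5) + (3)·(3/5) = 51/5.

51/5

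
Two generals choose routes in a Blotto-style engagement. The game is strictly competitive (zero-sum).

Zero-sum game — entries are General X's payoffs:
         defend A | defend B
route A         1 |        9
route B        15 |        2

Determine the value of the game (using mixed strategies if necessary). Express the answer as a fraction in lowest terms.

Row minima are 1 and 2, so General X's maximin is 2; column maxima are 15 and 9, so General Y's minimax is 9. These differ, so the equilibrium is in mixed strategies.
Let General X play route A with probability p. General Y is indifferent when p + 15(1−p) = 9p + 2(1−p), giving p = 13/21.
Let General Y play defend A with probability q. General X is indifferent when q + 9(1−q) = 15q + 2(1−q), giving q = 1/3.
The value is 1·(1/3) + (9)·(2/3) = 19/3.

19/3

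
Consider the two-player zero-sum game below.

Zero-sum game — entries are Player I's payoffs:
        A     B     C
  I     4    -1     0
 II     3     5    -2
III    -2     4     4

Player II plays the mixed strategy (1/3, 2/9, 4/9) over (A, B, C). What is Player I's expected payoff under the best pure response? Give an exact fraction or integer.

I: (4)·(1/3) + (-1)·(2/9) + (0)·(4/9) = 10/9.
II: (3)·(1/3) + (5)·(2/9) + (-2)·(4/9) = 11/9.
III: (-2)·(1/3) + (4)·(2/9) + (4)·(4/9) = 2.
The best pure response is III with expected payoff 2.

2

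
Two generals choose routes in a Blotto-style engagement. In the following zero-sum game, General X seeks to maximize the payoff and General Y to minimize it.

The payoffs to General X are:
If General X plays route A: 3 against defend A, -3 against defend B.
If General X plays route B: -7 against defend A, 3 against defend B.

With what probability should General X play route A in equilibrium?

5/8

Row minima are -3 and -7, so General X's maximin is -3; column maxima are 3 and 3, so General Y's minimax is 3. These differ, so the equilibrium is in mixed strategies.
Let General X play route A with probability p. General Y is indifferent when 3p − 7(1−p) = −3p + 3(1−p), giving p = 5/8.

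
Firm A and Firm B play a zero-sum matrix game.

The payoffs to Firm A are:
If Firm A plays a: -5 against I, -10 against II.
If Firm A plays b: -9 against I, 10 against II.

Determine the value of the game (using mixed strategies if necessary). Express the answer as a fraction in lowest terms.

Row minima are -10 and -9, so Firm A's maximin is -9; column maxima are -5 and 10, so Firm B's minimax is -5. These differ, so the equilibrium is in mixed strategies.
Let Firm A play a with probability p. Firm B is indifferent when −5p − 9(1−p) = −10p + 10(1−p), giving p = 19/24.
Let Firm B play I with probability q. Firm A is indifferent when −5q − 10(1−q) = −9q + 10(1−q), giving q = 5/6.
The value is -5·(5/6) + (-10)·(1/6) = -35/6.

-35/6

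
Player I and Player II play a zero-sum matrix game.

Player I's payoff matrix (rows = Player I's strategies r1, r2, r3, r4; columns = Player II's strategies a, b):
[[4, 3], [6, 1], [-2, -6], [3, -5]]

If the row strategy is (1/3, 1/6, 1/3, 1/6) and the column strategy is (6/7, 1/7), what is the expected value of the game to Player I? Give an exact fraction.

34/21

Against (6/7, 1/7), each row's expected payoff is r1: 27/7; r2: 37/7; r3: -18/7; r4: 13/7.
Taking the (1/3, 1/6, 1/3, 1/6)-weighted average: (1/3)·(27/7) + (1/6)·(37/7) + (1/3)·(-18/7) + (1/6)·(13/7) = 34/21.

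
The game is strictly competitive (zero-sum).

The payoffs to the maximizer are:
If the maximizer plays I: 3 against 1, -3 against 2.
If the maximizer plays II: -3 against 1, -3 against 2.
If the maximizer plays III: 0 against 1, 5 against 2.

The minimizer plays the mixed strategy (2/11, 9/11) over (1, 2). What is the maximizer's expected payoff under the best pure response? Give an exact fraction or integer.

I: (3)·(2/11) + (-3)·(9/11) = -21/11.
II: (-3)·(2/11) + (-3)·(9/11) = -3.
III: (0)·(2/11) + (5)·(9/11) = 45/11.
The best pure response is III with expected payoff 45/11.

45/11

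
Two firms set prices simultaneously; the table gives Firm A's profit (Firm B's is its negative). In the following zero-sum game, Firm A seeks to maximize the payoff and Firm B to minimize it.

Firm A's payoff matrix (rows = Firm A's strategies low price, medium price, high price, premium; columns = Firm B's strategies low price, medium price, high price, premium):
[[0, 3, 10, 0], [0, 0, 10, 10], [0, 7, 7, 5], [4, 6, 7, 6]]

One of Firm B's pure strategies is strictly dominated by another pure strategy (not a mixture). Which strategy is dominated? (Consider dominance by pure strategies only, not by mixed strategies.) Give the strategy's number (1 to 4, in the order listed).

Firm B prefers columns that give Firm A less. Compare high price with low price: 0 < 10, 0 < 10, 0 < 7, 4 < 7.
So low price strictly dominates high price for Firm B; high price is strictly dominated.

3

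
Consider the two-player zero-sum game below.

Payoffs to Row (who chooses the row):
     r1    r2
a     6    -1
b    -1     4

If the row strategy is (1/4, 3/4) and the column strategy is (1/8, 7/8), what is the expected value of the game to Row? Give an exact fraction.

Against (1/8, 7/8), each row's expected payoff is a: -1/8; b: 27/8.
Taking the (1/4, 3/4)-weighted average: (1/4)·(-1/8) + (3/4)·(27/8) = 5/2.

5/2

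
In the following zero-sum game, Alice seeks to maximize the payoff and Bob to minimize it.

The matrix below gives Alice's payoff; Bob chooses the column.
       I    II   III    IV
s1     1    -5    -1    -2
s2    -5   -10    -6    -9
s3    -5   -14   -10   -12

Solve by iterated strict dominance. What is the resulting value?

-5

Column III is strictly dominated by II for Bob (-5<-1, -10<-6, -14<-10); eliminate III.
Row s2 is strictly dominated by row s1 (1>-5, -5>-10, -2>-9); eliminate s2.
Row s3 is strictly dominated by row s1 (1>-5, -5>-14, -2>-12); eliminate s3.
Column I is strictly dominated by II for Bob (-5<1); eliminate I.
Column IV is strictly dominated by II for Bob (-5<-2); eliminate IV.
Only (s1, II) remains, with payoff -5.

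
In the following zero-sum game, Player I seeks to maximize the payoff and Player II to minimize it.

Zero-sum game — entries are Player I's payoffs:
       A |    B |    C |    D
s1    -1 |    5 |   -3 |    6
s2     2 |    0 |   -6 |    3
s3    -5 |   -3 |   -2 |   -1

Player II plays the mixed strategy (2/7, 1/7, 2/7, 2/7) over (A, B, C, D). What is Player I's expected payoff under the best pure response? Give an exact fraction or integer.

9/7

s1: (-1)·(2/7) + (5)·(1/7) + (-3)·(2/7) + (6)·(2/7) = 9/7.
s2: (2)·(2/7) + (0)·(1/7) + (-6)·(2/7) + (3)·(2/7) = -2/7.
s3: (-5)·(2/7) + (-3)·(1/7) + (-2)·(2/7) + (-1)·(2/7) = -19/7.
The best pure response is s1 with expected payoff 9/7.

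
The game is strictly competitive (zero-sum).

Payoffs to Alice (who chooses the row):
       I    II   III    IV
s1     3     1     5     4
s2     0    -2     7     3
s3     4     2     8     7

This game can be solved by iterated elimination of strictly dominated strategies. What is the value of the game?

2

Row s1 is strictly dominated by row s3 (4>3, 2>1, 8>5, 7>4); eliminate s1.
Column IV is strictly dominated by I for Bob (0<3, 4<7); eliminate IV.
Column III is strictly dominated by I for Bob (0<7, 4<8); eliminate III.
Column I is strictly dominated by II for Bob (-2<0, 2<4); eliminate I.
Row s2 is strictly dominated by row s3 (2>-2); eliminate s2.
Only (s3, II) remains, with payoff 2.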